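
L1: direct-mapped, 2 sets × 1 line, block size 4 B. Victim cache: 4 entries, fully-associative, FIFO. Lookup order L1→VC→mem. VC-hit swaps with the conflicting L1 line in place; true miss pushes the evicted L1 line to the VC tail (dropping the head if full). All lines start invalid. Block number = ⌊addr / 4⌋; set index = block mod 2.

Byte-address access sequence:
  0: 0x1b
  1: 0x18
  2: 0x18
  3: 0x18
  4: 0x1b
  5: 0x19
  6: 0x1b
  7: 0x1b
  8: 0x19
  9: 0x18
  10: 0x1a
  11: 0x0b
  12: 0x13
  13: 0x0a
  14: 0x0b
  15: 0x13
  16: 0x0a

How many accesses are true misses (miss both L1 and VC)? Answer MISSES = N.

#0 0x1b→b6/s0 MISS; vc=[]
#1 0x18→b6/s0 L1-HIT; vc=[]
#2 0x18→b6/s0 L1-HIT; vc=[]
#3 0x18→b6/s0 L1-HIT; vc=[]
#4 0x1b→b6/s0 L1-HIT; vc=[]
#5 0x19→b6/s0 L1-HIT; vc=[]
#6 0x1b→b6/s0 L1-HIT; vc=[]
#7 0x1b→b6/s0 L1-HIT; vc=[]
#8 0x19→b6/s0 L1-HIT; vc=[]
#9 0x18→b6/s0 L1-HIT; vc=[]
#10 0x1a→b6/s0 L1-HIT; vc=[]
#11 0xb→b2/s0 MISS; vc=[6]
#12 0x13→b4/s0 MISS; vc=[6,2]
#13 0xa→b2/s0 VC-HIT; vc=[6,4]
#14 0xb→b2/s0 L1-HIT; vc=[6,4]
#15 0x13→b4/s0 VC-HIT; vc=[6,2]
#16 0xa→b2/s0 VC-HIT; vc=[6,4]

MISSES = 3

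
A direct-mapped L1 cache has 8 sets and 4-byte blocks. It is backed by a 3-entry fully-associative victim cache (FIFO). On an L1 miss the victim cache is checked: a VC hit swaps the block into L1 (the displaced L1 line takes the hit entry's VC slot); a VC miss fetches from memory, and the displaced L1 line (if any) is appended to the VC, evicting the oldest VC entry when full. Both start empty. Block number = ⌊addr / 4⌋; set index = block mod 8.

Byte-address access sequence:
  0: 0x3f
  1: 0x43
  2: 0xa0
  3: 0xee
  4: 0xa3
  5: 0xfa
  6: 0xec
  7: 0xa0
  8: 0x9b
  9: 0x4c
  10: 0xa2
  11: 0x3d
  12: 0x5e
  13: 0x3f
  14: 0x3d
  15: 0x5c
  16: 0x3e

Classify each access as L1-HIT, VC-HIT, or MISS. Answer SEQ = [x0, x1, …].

SEQ = [MISS, MISS, MISS, MISS, L1-HIT, MISS, L1-HIT, L1-HIT, MISS, MISS, L1-HIT, L1-HIT, MISS, VC-HIT, L1-HIT, VC-HIT, VC-HIT]

  [0] addr=0x3f blk=15 s=7: MISS | VC []
  [1] addr=0x43 blk=16 s=0: MISS | VC []
  [2] addr=0xa0 blk=40 s=0: MISS | VC [16]
  [3] addr=0xee blk=59 s=3: MISS | VC [16]
  [4] addr=0xa3 blk=40 s=0: L1-HIT | VC [16]
  [5] addr=0xfa blk=62 s=6: MISS | VC [16]
  [6] addr=0xec blk=59 s=3: L1-HIT | VC [16]
  [7] addr=0xa0 blk=40 s=0: L1-HIT | VC [16]
  [8] addr=0x9b blk=38 s=6: MISS | VC [16, 62]
  [9] addr=0x4c blk=19 s=3: MISS | VC [16, 62, 59]
  [10] addr=0xa2 blk=40 s=0: L1-HIT | VC [16, 62, 59]
  [11] addr=0x3d blk=15 s=7: L1-HIT | VC [16, 62, 59]
  [12] addr=0x5e blk=23 s=7: MISS | VC [62, 59, 15]
  [13] addr=0x3f blk=15 s=7: VC-HIT | VC [62, 59, 23]
  [14] addr=0x3d blk=15 s=7: L1-HIT | VC [62, 59, 23]
  [15] addr=0x5c blk=23 s=7: VC-HIT | VC [62, 59, 15]
  [16] addr=0x3e blk=15 s=7: VC-HIT | VC [62, 59, 23]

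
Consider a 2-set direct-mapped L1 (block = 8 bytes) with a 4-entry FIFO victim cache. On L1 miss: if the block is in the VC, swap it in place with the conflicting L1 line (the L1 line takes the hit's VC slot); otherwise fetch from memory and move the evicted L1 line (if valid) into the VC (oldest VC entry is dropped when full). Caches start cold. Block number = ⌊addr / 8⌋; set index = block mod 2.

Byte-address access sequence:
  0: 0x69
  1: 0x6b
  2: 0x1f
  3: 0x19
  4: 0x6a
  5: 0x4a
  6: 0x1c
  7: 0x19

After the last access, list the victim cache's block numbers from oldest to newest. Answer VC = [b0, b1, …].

  [0] addr=0x69 blk=13 s=1: MISS | VC []
  [1] addr=0x6b blk=13 s=1: L1-HIT | VC []
  [2] addr=0x1f blk=3 s=1: MISS | VC [13]
  [3] addr=0x19 blk=3 s=1: L1-HIT | VC [13]
  [4] addr=0x6a blk=13 s=1: VC-HIT | VC [3]
  [5] addr=0x4a blk=9 s=1: MISS | VC [3, 13]
  [6] addr=0x1c blk=3 s=1: VC-HIT | VC [9, 13]
  [7] addr=0x19 blk=3 s=1: L1-HIT | VC [9, 13]

VC = [9, 13]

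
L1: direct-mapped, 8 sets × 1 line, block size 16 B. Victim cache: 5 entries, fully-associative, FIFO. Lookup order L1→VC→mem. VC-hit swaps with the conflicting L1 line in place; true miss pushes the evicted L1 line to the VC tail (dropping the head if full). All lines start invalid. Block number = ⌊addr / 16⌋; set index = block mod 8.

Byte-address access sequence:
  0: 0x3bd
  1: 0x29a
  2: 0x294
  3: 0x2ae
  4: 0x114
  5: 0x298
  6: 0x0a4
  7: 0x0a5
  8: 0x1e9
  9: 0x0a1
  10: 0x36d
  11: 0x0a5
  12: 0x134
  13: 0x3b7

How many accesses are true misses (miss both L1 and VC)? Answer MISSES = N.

  [0] addr=0x3bd blk=59 s=3: MISS | VC []
  [1] addr=0x29a blk=41 s=1: MISS | VC []
  [2] addr=0x294 blk=41 s=1: L1-HIT | VC []
  [3] addr=0x2ae blk=42 s=2: MISS | VC []
  [4] addr=0x114 blk=17 s=1: MISS | VC [41]
  [5] addr=0x298 blk=41 s=1: VC-HIT | VC [17]
  [6] addr=0xa4 blk=10 s=2: MISS | VC [17, 42]
  [7] addr=0xa5 blk=10 s=2: L1-HIT | VC [17, 42]
  [8] addr=0x1e9 blk=30 s=6: MISS | VC [17, 42]
  [9] addr=0xa1 blk=10 s=2: L1-HIT | VC [17, 42]
  [10] addr=0x36d blk=54 s=6: MISS | VC [17, 42, 30]
  [11] addr=0xa5 blk=10 s=2: L1-HIT | VC [17, 42, 30]
  [12] addr=0x134 blk=19 s=3: MISS | VC [17, 42, 30, 59]
  [13] addr=0x3b7 blk=59 s=3: VC-HIT | VC [17, 42, 30, 19]

MISSES = 8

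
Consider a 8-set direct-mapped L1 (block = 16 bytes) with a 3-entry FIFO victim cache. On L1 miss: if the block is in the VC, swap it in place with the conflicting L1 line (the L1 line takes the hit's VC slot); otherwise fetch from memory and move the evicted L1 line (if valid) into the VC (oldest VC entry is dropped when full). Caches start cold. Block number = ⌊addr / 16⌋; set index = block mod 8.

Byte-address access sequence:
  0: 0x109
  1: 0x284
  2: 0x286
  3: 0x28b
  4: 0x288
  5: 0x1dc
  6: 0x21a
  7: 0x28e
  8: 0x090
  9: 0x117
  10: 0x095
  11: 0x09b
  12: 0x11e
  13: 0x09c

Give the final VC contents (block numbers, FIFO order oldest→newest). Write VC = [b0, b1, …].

VC = [16, 33, 17]

#0 0x109→b16/s0 MISS; vc=[]
#1 0x284→b40/s0 MISS; vc=[16]
#2 0x286→b40/s0 L1-HIT; vc=[16]
#3 0x28b→b40/s0 L1-HIT; vc=[16]
#4 0x288→b40/s0 L1-HIT; vc=[16]
#5 0x1dc→b29/s5 MISS; vc=[16]
#6 0x21a→b33/s1 MISS; vc=[16]
#7 0x28e→b40/s0 L1-HIT; vc=[16]
#8 0x90→b9/s1 MISS; vc=[16,33]
#9 0x117→b17/s1 MISS; vc=[16,33,9]
#10 0x95→b9/s1 VC-HIT; vc=[16,33,17]
#11 0x9b→b9/s1 L1-HIT; vc=[16,33,17]
#12 0x11e→b17/s1 VC-HIT; vc=[16,33,9]
#13 0x9c→b9/s1 VC-HIT; vc=[16,33,17]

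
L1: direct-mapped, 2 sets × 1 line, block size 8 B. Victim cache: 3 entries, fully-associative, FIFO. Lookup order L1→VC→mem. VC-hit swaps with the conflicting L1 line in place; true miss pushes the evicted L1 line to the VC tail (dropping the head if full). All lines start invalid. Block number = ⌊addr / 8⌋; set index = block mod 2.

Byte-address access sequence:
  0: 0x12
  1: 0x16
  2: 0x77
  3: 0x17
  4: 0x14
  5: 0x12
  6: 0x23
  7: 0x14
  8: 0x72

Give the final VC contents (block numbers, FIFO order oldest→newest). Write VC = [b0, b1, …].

VC = [2, 4]

  [0] addr=0x12 blk=2 s=0: MISS | VC []
  [1] addr=0x16 blk=2 s=0: L1-HIT | VC []
  [2] addr=0x77 blk=14 s=0: MISS | VC [2]
  [3] addr=0x17 blk=2 s=0: VC-HIT | VC [14]
  [4] addr=0x14 blk=2 s=0: L1-HIT | VC [14]
  [5] addr=0x12 blk=2 s=0: L1-HIT | VC [14]
  [6] addr=0x23 blk=4 s=0: MISS | VC [14, 2]
  [7] addr=0x14 blk=2 s=0: VC-HIT | VC [14, 4]
  [8] addr=0x72 blk=14 s=0: VC-HIT | VC [2, 4]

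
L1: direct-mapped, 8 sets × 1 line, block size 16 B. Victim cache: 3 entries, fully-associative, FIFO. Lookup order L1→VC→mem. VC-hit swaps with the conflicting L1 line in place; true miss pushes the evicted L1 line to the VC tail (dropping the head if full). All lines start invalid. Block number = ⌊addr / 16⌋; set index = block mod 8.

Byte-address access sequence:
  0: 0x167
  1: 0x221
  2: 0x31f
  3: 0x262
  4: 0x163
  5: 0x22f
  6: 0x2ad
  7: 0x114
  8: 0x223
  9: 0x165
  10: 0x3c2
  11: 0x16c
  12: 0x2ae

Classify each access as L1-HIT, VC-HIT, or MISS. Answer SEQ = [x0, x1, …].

  [0] addr=0x167 blk=22 s=6: MISS | VC []
  [1] addr=0x221 blk=34 s=2: MISS | VC []
  [2] addr=0x31f blk=49 s=1: MISS | VC []
  [3] addr=0x262 blk=38 s=6: MISS | VC [22]
  [4] addr=0x163 blk=22 s=6: VC-HIT | VC [38]
  [5] addr=0x22f blk=34 s=2: L1-HIT | VC [38]
  [6] addr=0x2ad blk=42 s=2: MISS | VC [38, 34]
  [7] addr=0x114 blk=17 s=1: MISS | VC [38, 34, 49]
  [8] addr=0x223 blk=34 s=2: VC-HIT | VC [38, 42, 49]
  [9] addr=0x165 blk=22 s=6: L1-HIT | VC [38, 42, 49]
  [10] addr=0x3c2 blk=60 s=4: MISS | VC [38, 42, 49]
  [11] addr=0x16c blk=22 s=6: L1-HIT | VC [38, 42, 49]
  [12] addr=0x2ae blk=42 s=2: VC-HIT | VC [38, 34, 49]

SEQ = [MISS, MISS, MISS, MISS, VC-HIT, L1-HIT, MISS, MISS, VC-HIT, L1-HIT, MISS, L1-HIT, VC-HIT]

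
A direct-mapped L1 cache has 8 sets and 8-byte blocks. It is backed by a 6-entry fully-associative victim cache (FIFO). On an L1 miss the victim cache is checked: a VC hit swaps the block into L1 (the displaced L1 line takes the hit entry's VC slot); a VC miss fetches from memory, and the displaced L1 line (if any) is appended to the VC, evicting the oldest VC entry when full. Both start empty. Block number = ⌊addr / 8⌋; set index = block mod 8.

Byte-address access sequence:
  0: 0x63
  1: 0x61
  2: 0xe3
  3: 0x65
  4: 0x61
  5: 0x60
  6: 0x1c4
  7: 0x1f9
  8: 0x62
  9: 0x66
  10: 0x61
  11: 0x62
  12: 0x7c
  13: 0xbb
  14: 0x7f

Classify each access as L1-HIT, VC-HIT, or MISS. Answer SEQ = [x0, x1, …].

SEQ = [MISS, L1-HIT, MISS, VC-HIT, L1-HIT, L1-HIT, MISS, MISS, L1-HIT, L1-HIT, L1-HIT, L1-HIT, MISS, MISS, VC-HIT]

0: 0x63 (blk 12, set 4) → MISS  vc=[]
1: 0x61 (blk 12, set 4) → L1-HIT  vc=[]
2: 0xe3 (blk 28, set 4) → MISS  vc=[12]
3: 0x65 (blk 12, set 4) → VC-HIT  vc=[28]
4: 0x61 (blk 12, set 4) → L1-HIT  vc=[28]
5: 0x60 (blk 12, set 4) → L1-HIT  vc=[28]
6: 0x1c4 (blk 56, set 0) → MISS  vc=[28]
7: 0x1f9 (blk 63, set 7) → MISS  vc=[28]
8: 0x62 (blk 12, set 4) → L1-HIT  vc=[28]
9: 0x66 (blk 12, set 4) → L1-HIT  vc=[28]
10: 0x61 (blk 12, set 4) → L1-HIT  vc=[28]
11: 0x62 (blk 12, set 4) → L1-HIT  vc=[28]
12: 0x7c (blk 15, set 7) → MISS  vc=[28, 63]
13: 0xbb (blk 23, set 7) → MISS  vc=[28, 63, 15]
14: 0x7f (blk 15, set 7) → VC-HIT  vc=[28, 63, 23]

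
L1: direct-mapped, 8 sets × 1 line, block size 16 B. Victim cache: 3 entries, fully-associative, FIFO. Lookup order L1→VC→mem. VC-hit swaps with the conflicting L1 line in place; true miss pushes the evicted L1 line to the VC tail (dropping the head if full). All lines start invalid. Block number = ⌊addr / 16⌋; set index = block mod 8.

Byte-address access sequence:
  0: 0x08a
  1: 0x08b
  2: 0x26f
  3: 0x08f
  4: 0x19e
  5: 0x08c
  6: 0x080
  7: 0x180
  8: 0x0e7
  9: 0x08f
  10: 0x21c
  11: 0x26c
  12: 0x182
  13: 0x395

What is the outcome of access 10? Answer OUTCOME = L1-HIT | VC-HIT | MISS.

OUTCOME = MISS

#0 0x8a→b8/s0 MISS; vc=[]
#1 0x8b→b8/s0 L1-HIT; vc=[]
#2 0x26f→b38/s6 MISS; vc=[]
#3 0x8f→b8/s0 L1-HIT; vc=[]
#4 0x19e→b25/s1 MISS; vc=[]
#5 0x8c→b8/s0 L1-HIT; vc=[]
#6 0x80→b8/s0 L1-HIT; vc=[]
#7 0x180→b24/s0 MISS; vc=[8]
#8 0xe7→b14/s6 MISS; vc=[8,38]
#9 0x8f→b8/s0 VC-HIT; vc=[24,38]
#10 0x21c→b33/s1 MISS; vc=[24,38,25]
#11 0x26c→b38/s6 VC-HIT; vc=[24,14,25]
#12 0x182→b24/s0 VC-HIT; vc=[8,14,25]
#13 0x395→b57/s1 MISS; vc=[14,25,33]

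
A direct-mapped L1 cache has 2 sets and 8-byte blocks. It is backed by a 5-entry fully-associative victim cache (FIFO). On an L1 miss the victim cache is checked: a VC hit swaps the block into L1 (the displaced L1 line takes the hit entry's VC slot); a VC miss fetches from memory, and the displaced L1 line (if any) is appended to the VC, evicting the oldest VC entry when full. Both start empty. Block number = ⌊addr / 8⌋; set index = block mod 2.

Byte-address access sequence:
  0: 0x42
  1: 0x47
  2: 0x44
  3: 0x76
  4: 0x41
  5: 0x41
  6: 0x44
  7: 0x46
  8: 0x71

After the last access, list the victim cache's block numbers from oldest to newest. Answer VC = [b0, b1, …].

#0 0x42→b8/s0 MISS; vc=[]
#1 0x47→b8/s0 L1-HIT; vc=[]
#2 0x44→b8/s0 L1-HIT; vc=[]
#3 0x76→b14/s0 MISS; vc=[8]
#4 0x41→b8/s0 VC-HIT; vc=[14]
#5 0x41→b8/s0 L1-HIT; vc=[14]
#6 0x44→b8/s0 L1-HIT; vc=[14]
#7 0x46→b8/s0 L1-HIT; vc=[14]
#8 0x71→b14/s0 VC-HIT; vc=[8]

VC = [8]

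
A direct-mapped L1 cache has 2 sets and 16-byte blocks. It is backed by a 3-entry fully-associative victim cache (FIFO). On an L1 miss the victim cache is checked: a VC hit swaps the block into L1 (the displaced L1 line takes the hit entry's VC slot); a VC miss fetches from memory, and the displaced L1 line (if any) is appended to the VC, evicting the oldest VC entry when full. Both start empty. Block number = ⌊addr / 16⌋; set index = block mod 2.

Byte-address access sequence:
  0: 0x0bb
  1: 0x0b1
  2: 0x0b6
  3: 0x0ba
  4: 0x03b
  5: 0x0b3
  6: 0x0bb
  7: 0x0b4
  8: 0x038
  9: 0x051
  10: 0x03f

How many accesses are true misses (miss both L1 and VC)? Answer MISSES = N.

#0 0xbb→b11/s1 MISS; vc=[]
#1 0xb1→b11/s1 L1-HIT; vc=[]
#2 0xb6→b11/s1 L1-HIT; vc=[]
#3 0xba→b11/s1 L1-HIT; vc=[]
#4 0x3b→b3/s1 MISS; vc=[11]
#5 0xb3→b11/s1 VC-HIT; vc=[3]
#6 0xbb→b11/s1 L1-HIT; vc=[3]
#7 0xb4→b11/s1 L1-HIT; vc=[3]
#8 0x38→b3/s1 VC-HIT; vc=[11]
#9 0x51→b5/s1 MISS; vc=[11,3]
#10 0x3f→b3/s1 VC-HIT; vc=[11,5]

MISSES = 3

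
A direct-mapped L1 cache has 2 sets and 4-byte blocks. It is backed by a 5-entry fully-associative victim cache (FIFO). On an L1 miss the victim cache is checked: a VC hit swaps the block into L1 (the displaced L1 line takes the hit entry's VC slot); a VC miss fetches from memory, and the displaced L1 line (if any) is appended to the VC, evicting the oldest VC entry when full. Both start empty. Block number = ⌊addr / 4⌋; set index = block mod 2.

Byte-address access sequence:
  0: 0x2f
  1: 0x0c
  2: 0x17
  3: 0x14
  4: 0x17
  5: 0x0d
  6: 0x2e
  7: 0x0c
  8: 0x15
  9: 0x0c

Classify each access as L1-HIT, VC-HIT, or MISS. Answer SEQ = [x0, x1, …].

  [0] addr=0x2f blk=11 s=1: MISS | VC []
  [1] addr=0xc blk=3 s=1: MISS | VC [11]
  [2] addr=0x17 blk=5 s=1: MISS | VC [11, 3]
  [3] addr=0x14 blk=5 s=1: L1-HIT | VC [11, 3]
  [4] addr=0x17 blk=5 s=1: L1-HIT | VC [11, 3]
  [5] addr=0xd blk=3 s=1: VC-HIT | VC [11, 5]
  [6] addr=0x2e blk=11 s=1: VC-HIT | VC [3, 5]
  [7] addr=0xc blk=3 s=1: VC-HIT | VC [11, 5]
  [8] addr=0x15 blk=5 s=1: VC-HIT | VC [11, 3]
  [9] addr=0xc blk=3 s=1: VC-HIT | VC [11, 5]

SEQ = [MISS, MISS, MISS, L1-HIT, L1-HIT, VC-HIT, VC-HIT, VC-HIT, VC-HIT, VC-HIT]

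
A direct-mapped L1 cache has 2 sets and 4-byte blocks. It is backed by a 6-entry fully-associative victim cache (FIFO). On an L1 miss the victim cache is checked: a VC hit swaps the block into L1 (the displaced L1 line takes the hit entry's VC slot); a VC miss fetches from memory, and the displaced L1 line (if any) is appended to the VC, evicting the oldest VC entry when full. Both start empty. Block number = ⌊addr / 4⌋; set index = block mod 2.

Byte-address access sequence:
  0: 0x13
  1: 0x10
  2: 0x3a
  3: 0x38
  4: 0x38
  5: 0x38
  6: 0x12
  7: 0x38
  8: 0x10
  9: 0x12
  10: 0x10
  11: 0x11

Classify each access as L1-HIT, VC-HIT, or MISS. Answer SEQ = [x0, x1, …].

SEQ = [MISS, L1-HIT, MISS, L1-HIT, L1-HIT, L1-HIT, VC-HIT, VC-HIT, VC-HIT, L1-HIT, L1-HIT, L1-HIT]

#0 0x13→b4/s0 MISS; vc=[]
#1 0x10→b4/s0 L1-HIT; vc=[]
#2 0x3a→b14/s0 MISS; vc=[4]
#3 0x38→b14/s0 L1-HIT; vc=[4]
#4 0x38→b14/s0 L1-HIT; vc=[4]
#5 0x38→b14/s0 L1-HIT; vc=[4]
#6 0x12→b4/s0 VC-HIT; vc=[14]
#7 0x38→b14/s0 VC-HIT; vc=[4]
#8 0x10→b4/s0 VC-HIT; vc=[14]
#9 0x12→b4/s0 L1-HIT; vc=[14]
#10 0x10→b4/s0 L1-HIT; vc=[14]
#11 0x11→b4/s0 L1-HIT; vc=[14]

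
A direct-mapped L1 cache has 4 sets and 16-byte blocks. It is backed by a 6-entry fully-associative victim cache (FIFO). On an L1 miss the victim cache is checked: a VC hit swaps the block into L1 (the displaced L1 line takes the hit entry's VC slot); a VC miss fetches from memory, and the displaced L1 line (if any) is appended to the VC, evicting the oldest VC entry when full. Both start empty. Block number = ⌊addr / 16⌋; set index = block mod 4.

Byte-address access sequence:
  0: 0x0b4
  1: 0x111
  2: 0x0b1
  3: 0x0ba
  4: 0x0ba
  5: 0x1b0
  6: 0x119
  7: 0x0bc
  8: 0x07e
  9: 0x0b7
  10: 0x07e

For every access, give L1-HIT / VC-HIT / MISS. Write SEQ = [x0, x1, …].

SEQ = [MISS, MISS, L1-HIT, L1-HIT, L1-HIT, MISS, L1-HIT, VC-HIT, MISS, VC-HIT, VC-HIT]

0: 0xb4 (blk 11, set 3) → MISS  vc=[]
1: 0x111 (blk 17, set 1) → MISS  vc=[]
2: 0xb1 (blk 11, set 3) → L1-HIT  vc=[]
3: 0xba (blk 11, set 3) → L1-HIT  vc=[]
4: 0xba (blk 11, set 3) → L1-HIT  vc=[]
5: 0x1b0 (blk 27, set 3) → MISS  vc=[11]
6: 0x119 (blk 17, set 1) → L1-HIT  vc=[11]
7: 0xbc (blk 11, set 3) → VC-HIT  vc=[27]
8: 0x7e (blk 7, set 3) → MISS  vc=[27, 11]
9: 0xb7 (blk 11, set 3) → VC-HIT  vc=[27, 7]
10: 0x7e (blk 7, set 3) → VC-HIT  vc=[27, 11]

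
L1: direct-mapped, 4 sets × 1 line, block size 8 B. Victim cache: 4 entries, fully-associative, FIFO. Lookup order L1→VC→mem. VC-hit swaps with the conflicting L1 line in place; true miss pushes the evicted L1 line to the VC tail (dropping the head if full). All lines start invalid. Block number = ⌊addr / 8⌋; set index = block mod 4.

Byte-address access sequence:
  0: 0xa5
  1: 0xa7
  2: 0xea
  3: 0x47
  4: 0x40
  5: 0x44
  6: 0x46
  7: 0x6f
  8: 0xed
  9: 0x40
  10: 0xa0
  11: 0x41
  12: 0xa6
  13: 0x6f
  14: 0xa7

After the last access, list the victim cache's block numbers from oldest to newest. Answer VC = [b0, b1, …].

VC = [8, 29]

0: 0xa5 (blk 20, set 0) → MISS  vc=[]
1: 0xa7 (blk 20, set 0) → L1-HIT  vc=[]
2: 0xea (blk 29, set 1) → MISS  vc=[]
3: 0x47 (blk 8, set 0) → MISS  vc=[20]
4: 0x40 (blk 8, set 0) → L1-HIT  vc=[20]
5: 0x44 (blk 8, set 0) → L1-HIT  vc=[20]
6: 0x46 (blk 8, set 0) → L1-HIT  vc=[20]
7: 0x6f (blk 13, set 1) → MISS  vc=[20, 29]
8: 0xed (blk 29, set 1) → VC-HIT  vc=[20, 13]
9: 0x40 (blk 8, set 0) → L1-HIT  vc=[20, 13]
10: 0xa0 (blk 20, set 0) → VC-HIT  vc=[8, 13]
11: 0x41 (blk 8, set 0) → VC-HIT  vc=[20, 13]
12: 0xa6 (blk 20, set 0) → VC-HIT  vc=[8, 13]
13: 0x6f (blk 13, set 1) → VC-HIT  vc=[8, 29]
14: 0xa7 (blk 20, set 0) → L1-HIT  vc=[8, 29]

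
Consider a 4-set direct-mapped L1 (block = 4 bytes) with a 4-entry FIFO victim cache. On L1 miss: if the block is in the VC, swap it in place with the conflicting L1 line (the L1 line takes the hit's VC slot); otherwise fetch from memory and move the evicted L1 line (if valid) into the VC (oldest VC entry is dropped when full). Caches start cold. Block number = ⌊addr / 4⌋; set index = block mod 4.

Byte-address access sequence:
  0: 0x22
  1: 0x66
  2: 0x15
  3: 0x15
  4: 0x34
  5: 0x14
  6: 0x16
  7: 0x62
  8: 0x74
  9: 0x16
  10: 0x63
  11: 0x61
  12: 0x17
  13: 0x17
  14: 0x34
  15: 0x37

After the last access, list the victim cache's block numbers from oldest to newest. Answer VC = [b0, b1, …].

#0 0x22→b8/s0 MISS; vc=[]
#1 0x66→b25/s1 MISS; vc=[]
#2 0x15→b5/s1 MISS; vc=[25]
#3 0x15→b5/s1 L1-HIT; vc=[25]
#4 0x34→b13/s1 MISS; vc=[25,5]
#5 0x14→b5/s1 VC-HIT; vc=[25,13]
#6 0x16→b5/s1 L1-HIT; vc=[25,13]
#7 0x62→b24/s0 MISS; vc=[25,13,8]
#8 0x74→b29/s1 MISS; vc=[25,13,8,5]
#9 0x16→b5/s1 VC-HIT; vc=[25,13,8,29]
#10 0x63→b24/s0 L1-HIT; vc=[25,13,8,29]
#11 0x61→b24/s0 L1-HIT; vc=[25,13,8,29]
#12 0x17→b5/s1 L1-HIT; vc=[25,13,8,29]
#13 0x17→b5/s1 L1-HIT; vc=[25,13,8,29]
#14 0x34→b13/s1 VC-HIT; vc=[25,5,8,29]
#15 0x37→b13/s1 L1-HIT; vc=[25,5,8,29]

VC = [25, 5, 8, 29]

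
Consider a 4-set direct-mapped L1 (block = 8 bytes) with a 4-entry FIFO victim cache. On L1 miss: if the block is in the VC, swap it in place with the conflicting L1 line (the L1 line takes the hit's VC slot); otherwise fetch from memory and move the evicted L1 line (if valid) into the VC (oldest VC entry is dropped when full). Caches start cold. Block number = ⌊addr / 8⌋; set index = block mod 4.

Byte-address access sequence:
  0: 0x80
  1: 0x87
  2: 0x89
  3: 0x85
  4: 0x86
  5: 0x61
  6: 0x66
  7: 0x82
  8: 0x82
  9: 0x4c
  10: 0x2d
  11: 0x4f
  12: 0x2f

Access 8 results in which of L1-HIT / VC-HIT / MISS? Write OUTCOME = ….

0: 0x80 (blk 16, set 0) → MISS  vc=[]
1: 0x87 (blk 16, set 0) → L1-HIT  vc=[]
2: 0x89 (blk 17, set 1) → MISS  vc=[]
3: 0x85 (blk 16, set 0) → L1-HIT  vc=[]
4: 0x86 (blk 16, set 0) → L1-HIT  vc=[]
5: 0x61 (blk 12, set 0) → MISS  vc=[16]
6: 0x66 (blk 12, set 0) → L1-HIT  vc=[16]
7: 0x82 (blk 16, set 0) → VC-HIT  vc=[12]
8: 0x82 (blk 16, set 0) → L1-HIT  vc=[12]
9: 0x4c (blk 9, set 1) → MISS  vc=[12, 17]
10: 0x2d (blk 5, set 1) → MISS  vc=[12, 17, 9]
11: 0x4f (blk 9, set 1) → VC-HIT  vc=[12, 17, 5]
12: 0x2f (blk 5, set 1) → VC-HIT  vc=[12, 17, 9]

OUTCOME = L1-HIT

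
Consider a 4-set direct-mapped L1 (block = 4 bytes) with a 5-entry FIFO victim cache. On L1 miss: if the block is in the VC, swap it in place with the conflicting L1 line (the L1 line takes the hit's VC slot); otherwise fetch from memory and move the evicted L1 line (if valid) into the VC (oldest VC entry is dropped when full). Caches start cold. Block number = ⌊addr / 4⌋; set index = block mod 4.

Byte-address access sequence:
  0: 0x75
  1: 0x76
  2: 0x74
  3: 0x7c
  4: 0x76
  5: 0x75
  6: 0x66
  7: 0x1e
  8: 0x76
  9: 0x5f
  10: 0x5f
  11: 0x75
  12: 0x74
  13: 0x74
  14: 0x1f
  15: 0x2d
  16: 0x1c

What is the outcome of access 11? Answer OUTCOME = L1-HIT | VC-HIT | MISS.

OUTCOME = L1-HIT

  [0] addr=0x75 blk=29 s=1: MISS | VC []
  [1] addr=0x76 blk=29 s=1: L1-HIT | VC []
  [2] addr=0x74 blk=29 s=1: L1-HIT | VC []
  [3] addr=0x7c blk=31 s=3: MISS | VC []
  [4] addr=0x76 blk=29 s=1: L1-HIT | VC []
  [5] addr=0x75 blk=29 s=1: L1-HIT | VC []
  [6] addr=0x66 blk=25 s=1: MISS | VC [29]
  [7] addr=0x1e blk=7 s=3: MISS | VC [29, 31]
  [8] addr=0x76 blk=29 s=1: VC-HIT | VC [25, 31]
  [9] addr=0x5f blk=23 s=3: MISS | VC [25, 31, 7]
  [10] addr=0x5f blk=23 s=3: L1-HIT | VC [25, 31, 7]
  [11] addr=0x75 blk=29 s=1: L1-HIT | VC [25, 31, 7]
  [12] addr=0x74 blk=29 s=1: L1-HIT | VC [25, 31, 7]
  [13] addr=0x74 blk=29 s=1: L1-HIT | VC [25, 31, 7]
  [14] addr=0x1f blk=7 s=3: VC-HIT | VC [25, 31, 23]
  [15] addr=0x2d blk=11 s=3: MISS | VC [25, 31, 23, 7]
  [16] addr=0x1c blk=7 s=3: VC-HIT | VC [25, 31, 23, 11]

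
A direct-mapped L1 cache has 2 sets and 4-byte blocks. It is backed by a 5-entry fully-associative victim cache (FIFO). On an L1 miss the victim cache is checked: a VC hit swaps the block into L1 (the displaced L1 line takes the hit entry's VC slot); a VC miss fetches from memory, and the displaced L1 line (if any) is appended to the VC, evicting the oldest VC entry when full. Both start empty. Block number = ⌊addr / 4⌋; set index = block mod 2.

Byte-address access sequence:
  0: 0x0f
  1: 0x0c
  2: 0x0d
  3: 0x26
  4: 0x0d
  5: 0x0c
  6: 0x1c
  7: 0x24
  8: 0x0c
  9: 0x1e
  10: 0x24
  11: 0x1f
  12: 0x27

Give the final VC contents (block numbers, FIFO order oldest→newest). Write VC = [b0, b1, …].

VC = [3, 7]

#0 0xf→b3/s1 MISS; vc=[]
#1 0xc→b3/s1 L1-HIT; vc=[]
#2 0xd→b3/s1 L1-HIT; vc=[]
#3 0x26→b9/s1 MISS; vc=[3]
#4 0xd→b3/s1 VC-HIT; vc=[9]
#5 0xc→b3/s1 L1-HIT; vc=[9]
#6 0x1c→b7/s1 MISS; vc=[9,3]
#7 0x24→b9/s1 VC-HIT; vc=[7,3]
#8 0xc→b3/s1 VC-HIT; vc=[7,9]
#9 0x1e→b7/s1 VC-HIT; vc=[3,9]
#10 0x24→b9/s1 VC-HIT; vc=[3,7]
#11 0x1f→b7/s1 VC-HIT; vc=[3,9]
#12 0x27→b9/s1 VC-HIT; vc=[3,7]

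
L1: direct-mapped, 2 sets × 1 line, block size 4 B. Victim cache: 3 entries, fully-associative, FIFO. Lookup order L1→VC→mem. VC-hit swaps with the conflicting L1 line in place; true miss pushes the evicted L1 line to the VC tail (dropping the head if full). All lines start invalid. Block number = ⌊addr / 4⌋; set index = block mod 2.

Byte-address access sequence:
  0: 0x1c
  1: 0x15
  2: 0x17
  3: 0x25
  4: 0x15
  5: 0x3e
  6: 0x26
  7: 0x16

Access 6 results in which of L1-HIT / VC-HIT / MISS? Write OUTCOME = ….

#0 0x1c→b7/s1 MISS; vc=[]
#1 0x15→b5/s1 MISS; vc=[7]
#2 0x17→b5/s1 L1-HIT; vc=[7]
#3 0x25→b9/s1 MISS; vc=[7,5]
#4 0x15→b5/s1 VC-HIT; vc=[7,9]
#5 0x3e→b15/s1 MISS; vc=[7,9,5]
#6 0x26→b9/s1 VC-HIT; vc=[7,15,5]
#7 0x16→b5/s1 VC-HIT; vc=[7,15,9]

OUTCOME = VC-HIT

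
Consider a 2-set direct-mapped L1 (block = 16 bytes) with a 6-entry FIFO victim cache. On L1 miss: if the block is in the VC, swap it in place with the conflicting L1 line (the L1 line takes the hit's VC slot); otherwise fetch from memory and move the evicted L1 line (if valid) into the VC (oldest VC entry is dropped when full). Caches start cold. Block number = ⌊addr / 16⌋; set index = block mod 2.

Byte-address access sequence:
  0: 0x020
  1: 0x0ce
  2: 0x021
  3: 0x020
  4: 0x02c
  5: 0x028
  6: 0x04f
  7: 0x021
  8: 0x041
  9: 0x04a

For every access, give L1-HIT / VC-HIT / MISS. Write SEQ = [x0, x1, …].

SEQ = [MISS, MISS, VC-HIT, L1-HIT, L1-HIT, L1-HIT, MISS, VC-HIT, VC-HIT, L1-HIT]

#0 0x20→b2/s0 MISS; vc=[]
#1 0xce→b12/s0 MISS; vc=[2]
#2 0x21→b2/s0 VC-HIT; vc=[12]
#3 0x20→b2/s0 L1-HIT; vc=[12]
#4 0x2c→b2/s0 L1-HIT; vc=[12]
#5 0x28→b2/s0 L1-HIT; vc=[12]
#6 0x4f→b4/s0 MISS; vc=[12,2]
#7 0x21→b2/s0 VC-HIT; vc=[12,4]
#8 0x41→b4/s0 VC-HIT; vc=[12,2]
#9 0x4a→b4/s0 L1-HIT; vc=[12,2]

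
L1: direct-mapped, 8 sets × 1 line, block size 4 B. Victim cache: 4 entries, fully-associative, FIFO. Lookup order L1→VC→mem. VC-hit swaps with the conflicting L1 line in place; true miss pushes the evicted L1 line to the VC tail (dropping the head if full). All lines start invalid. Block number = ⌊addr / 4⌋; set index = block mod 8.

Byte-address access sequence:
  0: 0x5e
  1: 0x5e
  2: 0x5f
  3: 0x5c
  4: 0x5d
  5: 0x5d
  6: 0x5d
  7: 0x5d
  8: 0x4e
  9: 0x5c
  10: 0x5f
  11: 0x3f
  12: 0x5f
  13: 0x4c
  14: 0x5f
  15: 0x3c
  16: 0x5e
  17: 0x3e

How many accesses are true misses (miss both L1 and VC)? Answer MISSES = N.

MISSES = 3

#0 0x5e→b23/s7 MISS; vc=[]
#1 0x5e→b23/s7 L1-HIT; vc=[]
#2 0x5f→b23/s7 L1-HIT; vc=[]
#3 0x5c→b23/s7 L1-HIT; vc=[]
#4 0x5d→b23/s7 L1-HIT; vc=[]
#5 0x5d→b23/s7 L1-HIT; vc=[]
#6 0x5d→b23/s7 L1-HIT; vc=[]
#7 0x5d→b23/s7 L1-HIT; vc=[]
#8 0x4e→b19/s3 MISS; vc=[]
#9 0x5c→b23/s7 L1-HIT; vc=[]
#10 0x5f→b23/s7 L1-HIT; vc=[]
#11 0x3f→b15/s7 MISS; vc=[23]
#12 0x5f→b23/s7 VC-HIT; vc=[15]
#13 0x4c→b19/s3 L1-HIT; vc=[15]
#14 0x5f→b23/s7 L1-HIT; vc=[15]
#15 0x3c→b15/s7 VC-HIT; vc=[23]
#16 0x5e→b23/s7 VC-HIT; vc=[15]
#17 0x3e→b15/s7 VC-HIT; vc=[23]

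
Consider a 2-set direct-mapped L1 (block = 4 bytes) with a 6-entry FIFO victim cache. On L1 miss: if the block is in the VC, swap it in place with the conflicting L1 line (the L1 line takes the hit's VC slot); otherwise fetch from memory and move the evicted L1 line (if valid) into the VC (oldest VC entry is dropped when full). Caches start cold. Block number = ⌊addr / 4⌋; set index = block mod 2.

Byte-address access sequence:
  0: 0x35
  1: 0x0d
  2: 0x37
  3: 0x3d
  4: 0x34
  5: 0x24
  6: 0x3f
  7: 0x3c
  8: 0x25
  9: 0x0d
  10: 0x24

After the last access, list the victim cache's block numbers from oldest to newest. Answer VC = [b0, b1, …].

VC = [3, 15, 13]

  [0] addr=0x35 blk=13 s=1: MISS | VC []
  [1] addr=0xd blk=3 s=1: MISS | VC [13]
  [2] addr=0x37 blk=13 s=1: VC-HIT | VC [3]
  [3] addr=0x3d blk=15 s=1: MISS | VC [3, 13]
  [4] addr=0x34 blk=13 s=1: VC-HIT | VC [3, 15]
  [5] addr=0x24 blk=9 s=1: MISS | VC [3, 15, 13]
  [6] addr=0x3f blk=15 s=1: VC-HIT | VC [3, 9, 13]
  [7] addr=0x3c blk=15 s=1: L1-HIT | VC [3, 9, 13]
  [8] addr=0x25 blk=9 s=1: VC-HIT | VC [3, 15, 13]
  [9] addr=0xd blk=3 s=1: VC-HIT | VC [9, 15, 13]
  [10] addr=0x24 blk=9 s=1: VC-HIT | VC [3, 15, 13]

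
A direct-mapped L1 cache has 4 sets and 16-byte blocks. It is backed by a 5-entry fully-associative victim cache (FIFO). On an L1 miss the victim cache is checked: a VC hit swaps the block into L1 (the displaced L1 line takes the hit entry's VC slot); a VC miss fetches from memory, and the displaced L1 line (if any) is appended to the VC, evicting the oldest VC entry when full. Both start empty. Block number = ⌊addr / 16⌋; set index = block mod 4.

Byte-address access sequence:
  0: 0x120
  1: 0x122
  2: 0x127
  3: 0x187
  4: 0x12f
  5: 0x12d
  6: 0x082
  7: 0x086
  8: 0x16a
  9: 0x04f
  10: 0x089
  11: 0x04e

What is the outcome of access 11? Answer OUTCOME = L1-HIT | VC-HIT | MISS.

  [0] addr=0x120 blk=18 s=2: MISS | VC []
  [1] addr=0x122 blk=18 s=2: L1-HIT | VC []
  [2] addr=0x127 blk=18 s=2: L1-HIT | VC []
  [3] addr=0x187 blk=24 s=0: MISS | VC []
  [4] addr=0x12f blk=18 s=2: L1-HIT | VC []
  [5] addr=0x12d blk=18 s=2: L1-HIT | VC []
  [6] addr=0x82 blk=8 s=0: MISS | VC [24]
  [7] addr=0x86 blk=8 s=0: L1-HIT | VC [24]
  [8] addr=0x16a blk=22 s=2: MISS | VC [24, 18]
  [9] addr=0x4f blk=4 s=0: MISS | VC [24, 18, 8]
  [10] addr=0x89 blk=8 s=0: VC-HIT | VC [24, 18, 4]
  [11] addr=0x4e blk=4 s=0: VC-HIT | VC [24, 18, 8]

OUTCOME = VC-HIT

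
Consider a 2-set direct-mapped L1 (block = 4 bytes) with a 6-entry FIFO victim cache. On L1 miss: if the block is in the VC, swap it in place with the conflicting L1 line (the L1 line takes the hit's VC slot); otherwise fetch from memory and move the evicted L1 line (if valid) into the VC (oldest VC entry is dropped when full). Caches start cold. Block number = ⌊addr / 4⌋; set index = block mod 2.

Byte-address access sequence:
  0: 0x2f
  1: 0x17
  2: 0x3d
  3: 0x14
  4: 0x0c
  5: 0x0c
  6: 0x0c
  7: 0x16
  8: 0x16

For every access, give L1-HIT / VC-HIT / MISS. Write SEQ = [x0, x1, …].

  [0] addr=0x2f blk=11 s=1: MISS | VC []
  [1] addr=0x17 blk=5 s=1: MISS | VC [11]
  [2] addr=0x3d blk=15 s=1: MISS | VC [11, 5]
  [3] addr=0x14 blk=5 s=1: VC-HIT | VC [11, 15]
  [4] addr=0xc blk=3 s=1: MISS | VC [11, 15, 5]
  [5] addr=0xc blk=3 s=1: L1-HIT | VC [11, 15, 5]
  [6] addr=0xc blk=3 s=1: L1-HIT | VC [11, 15, 5]
  [7] addr=0x16 blk=5 s=1: VC-HIT | VC [11, 15, 3]
  [8] addr=0x16 blk=5 s=1: L1-HIT | VC [11, 15, 3]

SEQ = [MISS, MISS, MISS, VC-HIT, MISS, L1-HIT, L1-HIT, VC-HIT, L1-HIT]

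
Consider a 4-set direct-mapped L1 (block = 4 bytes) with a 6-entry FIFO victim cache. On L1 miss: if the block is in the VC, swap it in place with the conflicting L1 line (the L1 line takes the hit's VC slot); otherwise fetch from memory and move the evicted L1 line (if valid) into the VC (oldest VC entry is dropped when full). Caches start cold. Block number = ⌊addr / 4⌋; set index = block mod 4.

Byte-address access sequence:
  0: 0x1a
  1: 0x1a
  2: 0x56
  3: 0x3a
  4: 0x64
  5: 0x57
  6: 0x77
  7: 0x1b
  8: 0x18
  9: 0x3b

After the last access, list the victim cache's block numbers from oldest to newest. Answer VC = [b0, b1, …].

VC = [6, 25, 21]

  [0] addr=0x1a blk=6 s=2: MISS | VC []
  [1] addr=0x1a blk=6 s=2: L1-HIT | VC []
  [2] addr=0x56 blk=21 s=1: MISS | VC []
  [3] addr=0x3a blk=14 s=2: MISS | VC [6]
  [4] addr=0x64 blk=25 s=1: MISS | VC [6, 21]
  [5] addr=0x57 blk=21 s=1: VC-HIT | VC [6, 25]
  [6] addr=0x77 blk=29 s=1: MISS | VC [6, 25, 21]
  [7] addr=0x1b blk=6 s=2: VC-HIT | VC [14, 25, 21]
  [8] addr=0x18 blk=6 s=2: L1-HIT | VC [14, 25, 21]
  [9] addr=0x3b blk=14 s=2: VC-HIT | VC [6, 25, 21]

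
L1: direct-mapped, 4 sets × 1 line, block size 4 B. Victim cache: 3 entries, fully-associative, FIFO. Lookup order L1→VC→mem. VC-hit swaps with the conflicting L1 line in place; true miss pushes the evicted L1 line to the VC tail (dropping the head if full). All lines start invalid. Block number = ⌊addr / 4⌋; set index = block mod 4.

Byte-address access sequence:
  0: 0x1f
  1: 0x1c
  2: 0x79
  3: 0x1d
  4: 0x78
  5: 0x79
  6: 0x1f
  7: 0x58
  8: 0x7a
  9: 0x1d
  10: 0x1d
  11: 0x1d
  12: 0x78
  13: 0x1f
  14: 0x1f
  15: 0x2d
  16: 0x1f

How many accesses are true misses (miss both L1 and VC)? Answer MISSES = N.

#0 0x1f→b7/s3 MISS; vc=[]
#1 0x1c→b7/s3 L1-HIT; vc=[]
#2 0x79→b30/s2 MISS; vc=[]
#3 0x1d→b7/s3 L1-HIT; vc=[]
#4 0x78→b30/s2 L1-HIT; vc=[]
#5 0x79→b30/s2 L1-HIT; vc=[]
#6 0x1f→b7/s3 L1-HIT; vc=[]
#7 0x58→b22/s2 MISS; vc=[30]
#8 0x7a→b30/s2 VC-HIT; vc=[22]
#9 0x1d→b7/s3 L1-HIT; vc=[22]
#10 0x1d→b7/s3 L1-HIT; vc=[22]
#11 0x1d→b7/s3 L1-HIT; vc=[22]
#12 0x78→b30/s2 L1-HIT; vc=[22]
#13 0x1f→b7/s3 L1-HIT; vc=[22]
#14 0x1f→b7/s3 L1-HIT; vc=[22]
#15 0x2d→b11/s3 MISS; vc=[22,7]
#16 0x1f→b7/s3 VC-HIT; vc=[22,11]

MISSES = 4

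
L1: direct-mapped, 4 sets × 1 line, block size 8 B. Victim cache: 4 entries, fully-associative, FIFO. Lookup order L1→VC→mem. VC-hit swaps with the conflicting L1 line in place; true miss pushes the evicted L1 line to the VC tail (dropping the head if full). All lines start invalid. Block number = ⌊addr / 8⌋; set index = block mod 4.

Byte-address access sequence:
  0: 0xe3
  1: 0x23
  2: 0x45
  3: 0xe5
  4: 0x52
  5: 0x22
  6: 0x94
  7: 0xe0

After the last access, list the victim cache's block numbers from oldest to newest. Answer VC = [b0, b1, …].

VC = [8, 4, 10]

#0 0xe3→b28/s0 MISS; vc=[]
#1 0x23→b4/s0 MISS; vc=[28]
#2 0x45→b8/s0 MISS; vc=[28,4]
#3 0xe5→b28/s0 VC-HIT; vc=[8,4]
#4 0x52→b10/s2 MISS; vc=[8,4]
#5 0x22→b4/s0 VC-HIT; vc=[8,28]
#6 0x94→b18/s2 MISS; vc=[8,28,10]
#7 0xe0→b28/s0 VC-HIT; vc=[8,4,10]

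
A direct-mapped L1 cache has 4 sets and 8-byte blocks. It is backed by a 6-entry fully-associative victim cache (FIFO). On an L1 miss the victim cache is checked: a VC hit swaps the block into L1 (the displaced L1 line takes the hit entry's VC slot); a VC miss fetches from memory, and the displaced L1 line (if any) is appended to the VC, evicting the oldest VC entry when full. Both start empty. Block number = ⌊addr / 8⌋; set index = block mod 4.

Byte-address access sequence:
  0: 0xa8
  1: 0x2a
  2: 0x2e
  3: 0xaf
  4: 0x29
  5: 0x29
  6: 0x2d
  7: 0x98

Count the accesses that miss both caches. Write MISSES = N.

  [0] addr=0xa8 blk=21 s=1: MISS | VC []
  [1] addr=0x2a blk=5 s=1: MISS | VC [21]
  [2] addr=0x2e blk=5 s=1: L1-HIT | VC [21]
  [3] addr=0xaf blk=21 s=1: VC-HIT | VC [5]
  [4] addr=0x29 blk=5 s=1: VC-HIT | VC [21]
  [5] addr=0x29 blk=5 s=1: L1-HIT | VC [21]
  [6] addr=0x2d blk=5 s=1: L1-HIT | VC [21]
  [7] addr=0x98 blk=19 s=3: MISS | VC [21]

MISSES = 3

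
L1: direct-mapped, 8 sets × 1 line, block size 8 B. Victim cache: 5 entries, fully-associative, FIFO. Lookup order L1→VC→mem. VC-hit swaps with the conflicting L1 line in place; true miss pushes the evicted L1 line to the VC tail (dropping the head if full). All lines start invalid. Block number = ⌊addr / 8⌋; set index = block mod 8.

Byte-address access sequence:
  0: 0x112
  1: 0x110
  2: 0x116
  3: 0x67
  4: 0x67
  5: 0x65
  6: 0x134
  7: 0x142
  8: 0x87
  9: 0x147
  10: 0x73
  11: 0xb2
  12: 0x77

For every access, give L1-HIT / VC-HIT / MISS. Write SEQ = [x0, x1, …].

SEQ = [MISS, L1-HIT, L1-HIT, MISS, L1-HIT, L1-HIT, MISS, MISS, MISS, VC-HIT, MISS, MISS, VC-HIT]

#0 0x112→b34/s2 MISS; vc=[]
#1 0x110→b34/s2 L1-HIT; vc=[]
#2 0x116→b34/s2 L1-HIT; vc=[]
#3 0x67→b12/s4 MISS; vc=[]
#4 0x67→b12/s4 L1-HIT; vc=[]
#5 0x65→b12/s4 L1-HIT; vc=[]
#6 0x134→b38/s6 MISS; vc=[]
#7 0x142→b40/s0 MISS; vc=[]
#8 0x87→b16/s0 MISS; vc=[40]
#9 0x147→b40/s0 VC-HIT; vc=[16]
#10 0x73→b14/s6 MISS; vc=[16,38]
#11 0xb2→b22/s6 MISS; vc=[16,38,14]
#12 0x77→b14/s6 VC-HIT; vc=[16,38,22]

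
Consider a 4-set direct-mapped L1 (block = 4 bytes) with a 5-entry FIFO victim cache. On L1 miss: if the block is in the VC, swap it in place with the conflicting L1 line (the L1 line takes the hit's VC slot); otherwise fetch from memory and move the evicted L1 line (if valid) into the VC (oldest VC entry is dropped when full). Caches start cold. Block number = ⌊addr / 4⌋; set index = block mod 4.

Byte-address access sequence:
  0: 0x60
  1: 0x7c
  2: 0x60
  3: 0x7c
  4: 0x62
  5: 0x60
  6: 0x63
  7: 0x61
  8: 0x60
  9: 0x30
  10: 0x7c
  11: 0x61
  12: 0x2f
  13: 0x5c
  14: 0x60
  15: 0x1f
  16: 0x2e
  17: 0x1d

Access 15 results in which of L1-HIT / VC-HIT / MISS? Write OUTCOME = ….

0: 0x60 (blk 24, set 0) → MISS  vc=[]
1: 0x7c (blk 31, set 3) → MISS  vc=[]
2: 0x60 (blk 24, set 0) → L1-HIT  vc=[]
3: 0x7c (blk 31, set 3) → L1-HIT  vc=[]
4: 0x62 (blk 24, set 0) → L1-HIT  vc=[]
5: 0x60 (blk 24, set 0) → L1-HIT  vc=[]
6: 0x63 (blk 24, set 0) → L1-HIT  vc=[]
7: 0x61 (blk 24, set 0) → L1-HIT  vc=[]
8: 0x60 (blk 24, set 0) → L1-HIT  vc=[]
9: 0x30 (blk 12, set 0) → MISS  vc=[24]
10: 0x7c (blk 31, set 3) → L1-HIT  vc=[24]
11: 0x61 (blk 24, set 0) → VC-HIT  vc=[12]
12: 0x2f (blk 11, set 3) → MISS  vc=[12, 31]
13: 0x5c (blk 23, set 3) → MISS  vc=[12, 31, 11]
14: 0x60 (blk 24, set 0) → L1-HIT  vc=[12, 31, 11]
15: 0x1f (blk 7, set 3) → MISS  vc=[12, 31, 11, 23]
16: 0x2e (blk 11, set 3) → VC-HIT  vc=[12, 31, 7, 23]
17: 0x1d (blk 7, set 3) → VC-HIT  vc=[12, 31, 11, 23]

OUTCOME = MISS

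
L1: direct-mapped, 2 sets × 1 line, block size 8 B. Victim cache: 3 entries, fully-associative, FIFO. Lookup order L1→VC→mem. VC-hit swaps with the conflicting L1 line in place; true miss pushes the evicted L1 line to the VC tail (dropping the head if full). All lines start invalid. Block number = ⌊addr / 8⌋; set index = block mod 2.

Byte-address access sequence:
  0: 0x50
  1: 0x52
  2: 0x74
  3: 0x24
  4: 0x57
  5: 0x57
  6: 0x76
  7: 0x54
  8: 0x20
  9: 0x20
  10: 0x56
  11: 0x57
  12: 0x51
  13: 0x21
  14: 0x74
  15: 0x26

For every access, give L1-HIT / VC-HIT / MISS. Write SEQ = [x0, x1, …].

SEQ = [MISS, L1-HIT, MISS, MISS, VC-HIT, L1-HIT, VC-HIT, VC-HIT, VC-HIT, L1-HIT, VC-HIT, L1-HIT, L1-HIT, VC-HIT, VC-HIT, VC-HIT]

#0 0x50→b10/s0 MISS; vc=[]
#1 0x52→b10/s0 L1-HIT; vc=[]
#2 0x74→b14/s0 MISS; vc=[10]
#3 0x24→b4/s0 MISS; vc=[10,14]
#4 0x57→b10/s0 VC-HIT; vc=[4,14]
#5 0x57→b10/s0 L1-HIT; vc=[4,14]
#6 0x76→b14/s0 VC-HIT; vc=[4,10]
#7 0x54→b10/s0 VC-HIT; vc=[4,14]
#8 0x20→b4/s0 VC-HIT; vc=[10,14]
#9 0x20→b4/s0 L1-HIT; vc=[10,14]
#10 0x56→b10/s0 VC-HIT; vc=[4,14]
#11 0x57→b10/s0 L1-HIT; vc=[4,14]
#12 0x51→b10/s0 L1-HIT; vc=[4,14]
#13 0x21→b4/s0 VC-HIT; vc=[10,14]
#14 0x74→b14/s0 VC-HIT; vc=[10,4]
#15 0x26→b4/s0 VC-HIT; vc=[10,14]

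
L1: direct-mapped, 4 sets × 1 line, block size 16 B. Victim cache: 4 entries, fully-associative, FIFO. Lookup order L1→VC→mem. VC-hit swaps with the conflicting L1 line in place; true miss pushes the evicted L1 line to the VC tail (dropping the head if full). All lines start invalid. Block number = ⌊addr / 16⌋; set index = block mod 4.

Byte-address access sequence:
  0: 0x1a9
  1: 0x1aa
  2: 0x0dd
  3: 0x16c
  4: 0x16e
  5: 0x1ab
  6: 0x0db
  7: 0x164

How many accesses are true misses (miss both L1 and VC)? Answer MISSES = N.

MISSES = 3

0: 0x1a9 (blk 26, set 2) → MISS  vc=[]
1: 0x1aa (blk 26, set 2) → L1-HIT  vc=[]
2: 0xdd (blk 13, set 1) → MISS  vc=[]
3: 0x16c (blk 22, set 2) → MISS  vc=[26]
4: 0x16e (blk 22, set 2) → L1-HIT  vc=[26]
5: 0x1ab (blk 26, set 2) → VC-HIT  vc=[22]
6: 0xdb (blk 13, set 1) → L1-HIT  vc=[22]
7: 0x164 (blk 22, set 2) → VC-HIT  vc=[26]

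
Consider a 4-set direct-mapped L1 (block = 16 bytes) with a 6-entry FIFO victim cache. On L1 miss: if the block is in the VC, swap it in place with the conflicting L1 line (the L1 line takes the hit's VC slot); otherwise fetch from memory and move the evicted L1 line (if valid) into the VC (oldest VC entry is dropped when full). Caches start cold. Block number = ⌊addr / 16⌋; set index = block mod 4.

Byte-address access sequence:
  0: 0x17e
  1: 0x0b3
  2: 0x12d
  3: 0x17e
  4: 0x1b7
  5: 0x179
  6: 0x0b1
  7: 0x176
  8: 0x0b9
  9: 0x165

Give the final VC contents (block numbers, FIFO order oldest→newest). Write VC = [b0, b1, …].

#0 0x17e→b23/s3 MISS; vc=[]
#1 0xb3→b11/s3 MISS; vc=[23]
#2 0x12d→b18/s2 MISS; vc=[23]
#3 0x17e→b23/s3 VC-HIT; vc=[11]
#4 0x1b7→b27/s3 MISS; vc=[11,23]
#5 0x179→b23/s3 VC-HIT; vc=[11,27]
#6 0xb1→b11/s3 VC-HIT; vc=[23,27]
#7 0x176→b23/s3 VC-HIT; vc=[11,27]
#8 0xb9→b11/s3 VC-HIT; vc=[23,27]
#9 0x165→b22/s2 MISS; vc=[23,27,18]

VC = [23, 27, 18]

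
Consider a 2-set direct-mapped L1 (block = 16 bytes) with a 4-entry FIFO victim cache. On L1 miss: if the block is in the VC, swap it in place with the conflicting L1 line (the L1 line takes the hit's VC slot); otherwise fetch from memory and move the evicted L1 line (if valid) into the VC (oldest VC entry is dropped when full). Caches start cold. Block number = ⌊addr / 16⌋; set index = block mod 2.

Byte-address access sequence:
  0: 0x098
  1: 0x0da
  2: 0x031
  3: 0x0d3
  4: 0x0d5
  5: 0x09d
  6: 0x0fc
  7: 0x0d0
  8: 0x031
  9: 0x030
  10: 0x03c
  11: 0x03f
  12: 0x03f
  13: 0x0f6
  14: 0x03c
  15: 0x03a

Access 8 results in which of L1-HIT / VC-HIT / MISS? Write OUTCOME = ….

  [0] addr=0x98 blk=9 s=1: MISS | VC []
  [1] addr=0xda blk=13 s=1: MISS | VC [9]
  [2] addr=0x31 blk=3 s=1: MISS | VC [9, 13]
  [3] addr=0xd3 blk=13 s=1: VC-HIT | VC [9, 3]
  [4] addr=0xd5 blk=13 s=1: L1-HIT | VC [9, 3]
  [5] addr=0x9d blk=9 s=1: VC-HIT | VC [13, 3]
  [6] addr=0xfc blk=15 s=1: MISS | VC [13, 3, 9]
  [7] addr=0xd0 blk=13 s=1: VC-HIT | VC [15, 3, 9]
  [8] addr=0x31 blk=3 s=1: VC-HIT | VC [15, 13, 9]
  [9] addr=0x30 blk=3 s=1: L1-HIT | VC [15, 13, 9]
  [10] addr=0x3c blk=3 s=1: L1-HIT | VC [15, 13, 9]
  [11] addr=0x3f blk=3 s=1: L1-HIT | VC [15, 13, 9]
  [12] addr=0x3f blk=3 s=1: L1-HIT | VC [15, 13, 9]
  [13] addr=0xf6 blk=15 s=1: VC-HIT | VC [3, 13, 9]
  [14] addr=0x3c blk=3 s=1: VC-HIT | VC [15, 13, 9]
  [15] addr=0x3a blk=3 s=1: L1-HIT | VC [15, 13, 9]

OUTCOME = VC-HIT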